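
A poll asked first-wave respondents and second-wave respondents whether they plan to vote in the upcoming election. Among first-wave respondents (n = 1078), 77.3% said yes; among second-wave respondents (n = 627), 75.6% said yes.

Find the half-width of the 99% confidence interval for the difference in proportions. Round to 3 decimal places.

SE₁ = √(p̂₁(1−p̂₁)/n₁) = √(0.7730·0.2270/1078) = 0.01276; SE₂ = √(0.7560·0.2440/627) = 0.01715.
Independent samples: SE of the difference = √(SE₁² + SE₂²) = √(0.0001628176 + 0.0002941225) = 0.02138.
z* for 99% confidence is 2.576, so the margin of error is 2.576 × 0.02138 = 0.05507.

0.055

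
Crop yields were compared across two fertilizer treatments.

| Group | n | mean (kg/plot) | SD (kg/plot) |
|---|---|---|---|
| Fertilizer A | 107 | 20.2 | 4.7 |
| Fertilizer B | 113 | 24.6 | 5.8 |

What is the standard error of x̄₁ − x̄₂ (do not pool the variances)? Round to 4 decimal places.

0.7100

SE₁ = s₁/√n₁ = 4.7/√107 = 0.4544; SE₂ = 5.8/√113 = 0.5456.
Independent samples, unequal variances: SE_diff = √(SE₁² + SE₂²) = √(0.20647936 + 0.29767936) = 0.7100.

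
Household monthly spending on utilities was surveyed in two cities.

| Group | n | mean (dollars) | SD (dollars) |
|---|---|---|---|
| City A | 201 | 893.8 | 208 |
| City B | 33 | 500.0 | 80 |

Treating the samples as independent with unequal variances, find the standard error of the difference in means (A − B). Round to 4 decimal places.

20.2283

Standard errors of each mean: 208/√201 = 14.6712 and 80/√33 = 13.9262.
SE(x̄₁ − x̄₂) = √(14.6712² + 13.9262²) = 20.2283 for independent samples with unequal variances.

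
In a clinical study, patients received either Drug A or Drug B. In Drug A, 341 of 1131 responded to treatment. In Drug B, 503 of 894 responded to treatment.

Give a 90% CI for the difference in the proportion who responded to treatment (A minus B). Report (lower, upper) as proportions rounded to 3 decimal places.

(-0.296, -0.226)

Sample proportions: 341/1131 = 0.3015, 503/894 = 0.5626.
Each SE is √(p̂(1−p̂)/n): √(0.3015·0.6985/1131) = 0.01365 and √(0.5626·0.4374/894) = 0.01659.
SE(p̂₁ − p̂₂) = √(SE₁² + SE₂²) = √(0.0001863225 + 0.0002752281) = 0.02148, since the two samples are independent.
At 90% confidence z* = 1.645; margin = 1.645 × 0.02148 = 0.03533.
The difference is 0.3015 − 0.5626 = -0.2611, so the interval is -0.2611 ± 0.03533 = (-0.296, -0.226).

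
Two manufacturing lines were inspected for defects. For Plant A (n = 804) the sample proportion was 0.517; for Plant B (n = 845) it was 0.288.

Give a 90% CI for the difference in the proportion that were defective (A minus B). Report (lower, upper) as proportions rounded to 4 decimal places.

Each SE is √(p̂(1−p̂)/n): √(0.5170·0.4830/804) = 0.01762 and √(0.2880·0.7120/845) = 0.01558.
SE(p̂₁ − p̂₂) = √(SE₁² + SE₂²) = √(0.0003104644 + 0.0002427364) = 0.02352, since the two samples are independent.
At 90% confidence z* = 1.645; margin = 1.645 × 0.02352 = 0.03869.
The difference is 0.5170 − 0.2880 = 0.2290, so the interval is 0.2290 ± 0.03869 = (0.1903, 0.2677).

(0.1903, 0.2677)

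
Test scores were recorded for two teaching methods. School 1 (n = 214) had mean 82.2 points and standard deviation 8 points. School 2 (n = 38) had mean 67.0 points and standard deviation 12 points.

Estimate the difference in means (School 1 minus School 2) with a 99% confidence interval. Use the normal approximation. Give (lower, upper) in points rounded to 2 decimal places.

Standard errors of each mean: 8/√214 = 0.5469 and 12/√38 = 1.9467.
SE(x̄₁ − x̄₂) = √(0.5469² + 1.9467²) = 2.0221 for independent samples with unequal variances.
With z* = 2.576, the margin is 2.576 × 2.0221 = 5.2089.
x̄₁ − x̄₂ = 82.2 − 67.0 = 15.2000; the interval is 15.2000 ± 5.2089 = (9.99, 20.41).

(9.99, 20.41)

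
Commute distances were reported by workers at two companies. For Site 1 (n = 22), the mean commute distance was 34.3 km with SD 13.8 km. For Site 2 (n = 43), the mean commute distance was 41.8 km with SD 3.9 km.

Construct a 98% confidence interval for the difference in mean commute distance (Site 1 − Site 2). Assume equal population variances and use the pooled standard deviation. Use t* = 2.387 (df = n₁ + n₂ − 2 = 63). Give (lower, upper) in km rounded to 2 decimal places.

(-12.87, -2.13)

s_p = √[((n₁−1)s₁² + (n₂−1)s₂²)/(n₁+n₂−2)] = √[(21·13.8² + 42·3.9²)/63] = 8.5802.
SE = 8.5802·√(1/22 + 1/43) = 2.2491.
With t* = 2.387, margin = 2.387 × 2.2491 = 5.3686.
x̄₁ − x̄₂ = 34.3 − 41.8 = -7.5000; interval -7.5000 ± 5.3686 = (-12.87, -2.13).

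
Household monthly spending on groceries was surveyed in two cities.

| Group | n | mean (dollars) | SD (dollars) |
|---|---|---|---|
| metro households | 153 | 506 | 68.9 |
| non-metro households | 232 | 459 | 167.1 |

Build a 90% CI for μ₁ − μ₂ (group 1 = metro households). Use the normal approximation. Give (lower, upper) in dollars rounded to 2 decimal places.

Standard errors of each mean: 68.9/√153 = 5.5702 and 167.1/√232 = 10.9707.
SE(x̄₁ − x̄₂) = √(5.5702² + 10.9707²) = 12.3038 for independent samples with unequal variances.
With z* = 1.645, the margin is 1.645 × 12.3038 = 20.2398.
x̄₁ − x̄₂ = 506 − 459 = 47.0000; the interval is 47.0000 ± 20.2398 = (26.76, 67.24).

(26.76, 67.24)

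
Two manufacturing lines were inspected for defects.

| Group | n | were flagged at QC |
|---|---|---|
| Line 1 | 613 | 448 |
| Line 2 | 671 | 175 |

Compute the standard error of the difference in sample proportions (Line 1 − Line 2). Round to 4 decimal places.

p̂₁ = 448/613 = 0.7308 and p̂₂ = 175/671 = 0.2608.
SE₁ = √(p̂₁(1−p̂₁)/n₁) = √(0.7308·0.2692/613) = 0.01791; SE₂ = √(0.2608·0.7392/671) = 0.01695.
Independent samples: SE of the difference = √(SE₁² + SE₂²) = √(0.0003207681 + 0.0002873025) = 0.02466.

0.0247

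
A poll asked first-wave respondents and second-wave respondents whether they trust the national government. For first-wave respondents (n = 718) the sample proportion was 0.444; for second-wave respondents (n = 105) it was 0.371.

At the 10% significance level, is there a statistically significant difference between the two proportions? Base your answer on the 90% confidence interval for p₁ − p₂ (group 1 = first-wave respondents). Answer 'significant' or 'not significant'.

SE₁ = √(p̂₁(1−p̂₁)/n₁) = √(0.4440·0.5560/718) = 0.01854; SE₂ = √(0.3710·0.6290/105) = 0.04714.
Independent samples: SE of the difference = √(SE₁² + SE₂²) = √(0.0003437316 + 0.0022221796) = 0.05065.
z* for 90% confidence is 1.645, so the margin of error is 1.645 × 0.05065 = 0.08332.
Point estimate p̂₁ − p̂₂ = 0.4440 − 0.3710 = 0.0730.
0.0730 ± 0.08332 → (-0.01032, 0.15632).
The interval (-0.01032, 0.15632) contains 0, so the difference is not significant.

not significant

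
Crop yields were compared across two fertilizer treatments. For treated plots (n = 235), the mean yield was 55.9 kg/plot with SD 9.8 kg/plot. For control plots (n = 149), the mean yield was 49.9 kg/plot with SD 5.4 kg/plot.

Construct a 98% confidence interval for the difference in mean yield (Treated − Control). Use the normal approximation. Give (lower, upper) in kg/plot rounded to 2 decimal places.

Standard errors of each mean: 9.8/√235 = 0.6393 and 5.4/√149 = 0.4424.
SE(x̄₁ − x̄₂) = √(0.6393² + 0.4424²) = 0.7774 for independent samples with unequal variances.
With z* = 2.326, the margin is 2.326 × 0.7774 = 1.8082.
x̄₁ − x̄₂ = 55.9 − 49.9 = 6.0000; the interval is 6.0000 ± 1.8082 = (4.19, 7.81).

(4.19, 7.81)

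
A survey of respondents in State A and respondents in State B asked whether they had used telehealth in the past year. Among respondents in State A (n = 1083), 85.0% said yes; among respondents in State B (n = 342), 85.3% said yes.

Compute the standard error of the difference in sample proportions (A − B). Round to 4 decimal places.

Each SE is √(p̂(1−p̂)/n): √(0.8500·0.1500/1083) = 0.01085 and √(0.8530·0.1470/342) = 0.01915.
SE(p̂₁ − p̂₂) = √(SE₁² + SE₂²) = √(0.0001177225 + 0.0003667225) = 0.02201, since the two samples are independent.

0.0220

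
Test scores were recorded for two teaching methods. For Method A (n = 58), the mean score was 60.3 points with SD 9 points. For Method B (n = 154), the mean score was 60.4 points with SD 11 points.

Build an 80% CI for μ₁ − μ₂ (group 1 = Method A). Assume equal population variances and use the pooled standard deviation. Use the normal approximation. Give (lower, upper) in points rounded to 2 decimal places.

(-2.17, 1.97)

Pooled variance s_p² = [57·9² + 153·11²] / (58+154−2) = 110.1429, so s_p = 10.4949.
SE_diff = s_p·√(1/n₁ + 1/n₂) = 10.4949·√(1/58 + 1/154) = 1.6169.
z* = 1.282; margin = 1.282 × 1.6169 = 2.0729.
Difference = 60.3 − 60.4 = -0.1000.
-0.1000 ± 2.0729 → (-2.17, 1.97).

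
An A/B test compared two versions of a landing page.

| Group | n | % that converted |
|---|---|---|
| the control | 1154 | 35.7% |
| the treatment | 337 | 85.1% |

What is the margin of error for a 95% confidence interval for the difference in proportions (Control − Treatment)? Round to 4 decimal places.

0.0470

The two standard errors are √(0.3570×0.6430/1154) = 0.01410 and √(0.8510×0.1490/337) = 0.01940.
Because the samples are independent, SE_diff = √(0.01410² + 0.01940²) = 0.02398.
Using z* = 1.960 for 95%, ME = 1.960 × 0.02398 = 0.04700.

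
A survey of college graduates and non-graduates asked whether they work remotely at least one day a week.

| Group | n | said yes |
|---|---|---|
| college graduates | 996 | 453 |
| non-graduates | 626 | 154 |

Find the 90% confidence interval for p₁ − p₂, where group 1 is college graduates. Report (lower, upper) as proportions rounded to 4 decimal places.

First, p̂₁ = 453/996 = 0.4548; p̂₂ = 154/626 = 0.2460.
The two standard errors are √(0.4548×0.5452/996) = 0.01578 and √(0.2460×0.7540/626) = 0.01721.
Because the samples are independent, SE_diff = √(0.01578² + 0.01721²) = 0.02335.
Using z* = 1.645 for 90%, ME = 1.645 × 0.02335 = 0.03841.
p̂₁ − p̂₂ = 0.2088; interval 0.2088 ± 0.03841 gives (0.1704, 0.2472).

(0.1704, 0.2472)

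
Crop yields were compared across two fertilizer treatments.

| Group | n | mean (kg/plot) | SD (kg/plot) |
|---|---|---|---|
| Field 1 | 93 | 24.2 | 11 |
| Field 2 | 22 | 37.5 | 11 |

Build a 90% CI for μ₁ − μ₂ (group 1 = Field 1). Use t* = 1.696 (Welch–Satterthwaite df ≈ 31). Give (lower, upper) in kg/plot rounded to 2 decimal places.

(-17.72, -8.88)

Per-group SEs: s₁/√n₁ = 11/√93 = 1.1406, s₂/√n₂ = 11/√22 = 2.3452.
Unpooled SE of the difference: √(1.30096836 + 5.49996304) = 2.6079.
Margin of error = t* · SE = 1.696 × 2.6079 = 4.4230.
x̄₁ − x̄₂ = 24.2 − 37.5 = -13.3000.
CI: -13.3000 ± 4.4230 = (-17.72, -8.88).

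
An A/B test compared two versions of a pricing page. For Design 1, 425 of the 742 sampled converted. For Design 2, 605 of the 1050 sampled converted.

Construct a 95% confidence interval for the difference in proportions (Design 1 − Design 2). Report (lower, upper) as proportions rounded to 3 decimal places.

First, p̂₁ = 425/742 = 0.5728; p̂₂ = 605/1050 = 0.5762.
The two standard errors are √(0.5728×0.4272/742) = 0.01816 and √(0.5762×0.4238/1050) = 0.01525.
Because the samples are independent, SE_diff = √(0.01816² + 0.01525²) = 0.02371.
Using z* = 1.960 for 95%, ME = 1.960 × 0.02371 = 0.04647.
p̂₁ − p̂₂ = -0.0034; interval -0.0034 ± 0.04647 gives (-0.050, 0.043).

(-0.050, 0.043)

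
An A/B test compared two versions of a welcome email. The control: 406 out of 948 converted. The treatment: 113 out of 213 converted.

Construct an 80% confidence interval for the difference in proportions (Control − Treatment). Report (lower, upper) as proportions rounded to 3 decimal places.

First, p̂₁ = 406/948 = 0.4283; p̂₂ = 113/213 = 0.5305.
The two standard errors are √(0.4283×0.5717/948) = 0.01607 and √(0.5305×0.4695/213) = 0.03420.
Because the samples are independent, SE_diff = √(0.01607² + 0.03420²) = 0.03779.
Using z* = 1.282 for 80%, ME = 1.282 × 0.03779 = 0.04845.
p̂₁ − p̂₂ = -0.1022; interval -0.1022 ± 0.04845 gives (-0.151, -0.054).

(-0.151, -0.054)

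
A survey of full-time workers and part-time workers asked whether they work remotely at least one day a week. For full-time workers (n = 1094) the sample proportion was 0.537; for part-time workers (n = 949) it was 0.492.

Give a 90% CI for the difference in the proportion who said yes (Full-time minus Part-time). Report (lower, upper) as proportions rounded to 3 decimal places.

SE₁ = √(p̂₁(1−p̂₁)/n₁) = √(0.5370·0.4630/1094) = 0.01508; SE₂ = √(0.4920·0.5080/949) = 0.01623.
Independent samples: SE of the difference = √(SE₁² + SE₂²) = √(0.0002274064 + 0.0002634129) = 0.02215.
z* for 90% confidence is 1.645, so the margin of error is 1.645 × 0.02215 = 0.03644.
Point estimate p̂₁ − p̂₂ = 0.5370 − 0.4920 = 0.0450.
0.0450 ± 0.03644 → (0.009, 0.081).

(0.009, 0.081)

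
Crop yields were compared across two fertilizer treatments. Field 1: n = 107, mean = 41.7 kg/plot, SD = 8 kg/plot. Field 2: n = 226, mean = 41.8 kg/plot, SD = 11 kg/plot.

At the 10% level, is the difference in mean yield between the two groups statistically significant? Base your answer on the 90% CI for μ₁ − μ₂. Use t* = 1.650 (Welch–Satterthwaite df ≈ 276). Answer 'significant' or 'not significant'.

not significant

SE₁ = s₁/√n₁ = 8/√107 = 0.7734; SE₂ = 11/√226 = 0.7317.
Independent samples, unequal variances: SE_diff = √(SE₁² + SE₂²) = √(0.59814756 + 0.53538489) = 1.0647.
t* = 1.650, so margin of error = 1.650 × 1.0647 = 1.7568.
Difference in means = 41.7 − 41.8 = -0.1000.
-0.1000 ± 1.7568 → (-1.8568, 1.6568).
The interval (-1.8568, 1.6568) contains 0, so the difference is not significant.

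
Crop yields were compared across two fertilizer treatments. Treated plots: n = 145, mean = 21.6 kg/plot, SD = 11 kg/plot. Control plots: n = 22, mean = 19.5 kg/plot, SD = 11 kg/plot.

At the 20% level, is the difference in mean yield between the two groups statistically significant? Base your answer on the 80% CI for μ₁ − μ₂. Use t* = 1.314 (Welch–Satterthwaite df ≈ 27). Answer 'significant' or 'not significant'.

SE₁ = s₁/√n₁ = 11/√145 = 0.9135; SE₂ = 11/√22 = 2.3452.
Independent samples, unequal variances: SE_diff = √(SE₁² + SE₂²) = √(0.83448225 + 5.49996304) = 2.5168.
t* = 1.314, so margin of error = 1.314 × 2.5168 = 3.3071.
Difference in means = 21.6 − 19.5 = 2.1000.
2.1000 ± 3.3071 → (-1.2071, 5.4071).
The interval (-1.2071, 5.4071) contains 0, so the difference is not significant.

not significant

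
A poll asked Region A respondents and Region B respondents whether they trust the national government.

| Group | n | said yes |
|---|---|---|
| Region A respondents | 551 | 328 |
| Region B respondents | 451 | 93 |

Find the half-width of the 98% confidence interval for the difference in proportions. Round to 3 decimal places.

0.066

p̂₁ = 328/551 = 0.5953 and p̂₂ = 93/451 = 0.2062.
SE₁ = √(p̂₁(1−p̂₁)/n₁) = √(0.5953·0.4047/551) = 0.02091; SE₂ = √(0.2062·0.7938/451) = 0.01905.
Independent samples: SE of the difference = √(SE₁² + SE₂²) = √(0.0004372281 + 0.0003629025) = 0.02829.
z* for 98% confidence is 2.326, so the margin of error is 2.326 × 0.02829 = 0.06580.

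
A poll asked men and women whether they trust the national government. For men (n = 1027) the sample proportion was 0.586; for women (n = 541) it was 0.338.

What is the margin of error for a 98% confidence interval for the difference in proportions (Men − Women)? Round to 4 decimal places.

0.0593

The two standard errors are √(0.5860×0.4140/1027) = 0.01537 and √(0.3380×0.6620/541) = 0.02034.
Because the samples are independent, SE_diff = √(0.01537² + 0.02034²) = 0.02549.
Using z* = 2.326 for 98%, ME = 2.326 × 0.02549 = 0.05929.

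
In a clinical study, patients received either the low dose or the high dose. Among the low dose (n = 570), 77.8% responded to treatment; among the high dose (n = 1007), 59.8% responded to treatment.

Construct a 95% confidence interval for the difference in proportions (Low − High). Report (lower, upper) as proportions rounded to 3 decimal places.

(0.134, 0.226)

The two standard errors are √(0.7780×0.2220/570) = 0.01741 and √(0.5980×0.4020/1007) = 0.01545.
Because the samples are independent, SE_diff = √(0.01741² + 0.01545²) = 0.02328.
Using z* = 1.960 for 95%, ME = 1.960 × 0.02328 = 0.04563.
p̂₁ − p̂₂ = 0.1800; interval 0.1800 ± 0.04563 gives (0.134, 0.226).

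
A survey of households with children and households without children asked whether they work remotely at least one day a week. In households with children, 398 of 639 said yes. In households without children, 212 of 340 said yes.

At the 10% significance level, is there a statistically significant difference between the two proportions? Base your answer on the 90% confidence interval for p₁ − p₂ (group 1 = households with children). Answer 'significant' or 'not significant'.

not significant

p̂₁ = 398/639 = 0.6228 and p̂₂ = 212/340 = 0.6235.
SE₁ = √(p̂₁(1−p̂₁)/n₁) = √(0.6228·0.3772/639) = 0.01917; SE₂ = √(0.6235·0.3765/340) = 0.02628.
Independent samples: SE of the difference = √(SE₁² + SE₂²) = √(0.0003674889 + 0.0006906384) = 0.03253.
z* for 90% confidence is 1.645, so the margin of error is 1.645 × 0.03253 = 0.05351.
Point estimate p̂₁ − p̂₂ = 0.6228 − 0.6235 = -0.0007.
-0.0007 ± 0.05351 → (-0.05421, 0.05281).
The interval (-0.05421, 0.05281) contains 0, so the difference is not significant.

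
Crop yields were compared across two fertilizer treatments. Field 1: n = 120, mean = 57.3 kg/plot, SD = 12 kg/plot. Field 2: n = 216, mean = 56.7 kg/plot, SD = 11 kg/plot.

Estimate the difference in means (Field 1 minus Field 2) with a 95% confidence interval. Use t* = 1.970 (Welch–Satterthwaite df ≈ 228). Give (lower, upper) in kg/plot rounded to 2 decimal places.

(-2.01, 3.21)

SE₁ = s₁/√n₁ = 12/√120 = 1.0954; SE₂ = 11/√216 = 0.7485.
Independent samples, unequal variances: SE_diff = √(SE₁² + SE₂²) = √(1.19990116 + 0.56025225) = 1.3267.
t* = 1.970, so margin of error = 1.970 × 1.3267 = 2.6136.
Difference in means = 57.3 − 56.7 = 0.6000.
0.6000 ± 2.6136 → (-2.01, 3.21).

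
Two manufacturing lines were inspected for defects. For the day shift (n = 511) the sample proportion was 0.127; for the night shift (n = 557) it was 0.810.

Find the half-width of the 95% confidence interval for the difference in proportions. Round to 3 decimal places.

0.044

SE₁ = √(p̂₁(1−p̂₁)/n₁) = √(0.1270·0.8730/511) = 0.01473; SE₂ = √(0.8100·0.1900/557) = 0.01662.
Independent samples: SE of the difference = √(SE₁² + SE₂²) = √(0.0002169729 + 0.0002762244) = 0.02221.
z* for 95% confidence is 1.960, so the margin of error is 1.960 × 0.02221 = 0.04353.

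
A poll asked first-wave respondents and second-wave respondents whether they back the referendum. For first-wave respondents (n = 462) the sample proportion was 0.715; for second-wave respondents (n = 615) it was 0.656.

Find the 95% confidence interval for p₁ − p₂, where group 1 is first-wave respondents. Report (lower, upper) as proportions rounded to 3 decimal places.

The two standard errors are √(0.7150×0.2850/462) = 0.02100 and √(0.6560×0.3440/615) = 0.01916.
Because the samples are independent, SE_diff = √(0.02100² + 0.01916²) = 0.02843.
Using z* = 1.960 for 95%, ME = 1.960 × 0.02843 = 0.05572.
p̂₁ − p̂₂ = 0.0590; interval 0.0590 ± 0.05572 gives (0.003, 0.115).

(0.003, 0.115)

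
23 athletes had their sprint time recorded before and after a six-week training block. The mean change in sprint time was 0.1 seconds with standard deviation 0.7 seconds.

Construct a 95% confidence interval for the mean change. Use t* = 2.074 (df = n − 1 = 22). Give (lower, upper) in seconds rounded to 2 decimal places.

This is a matched-pairs design, so SE = s_d/√n = 0.7/√23 = 0.1460.
Margin = 2.074 × 0.1460 = 0.3028; the interval is 0.1 ± 0.3028 = (-0.20, 0.40).

(-0.20, 0.40)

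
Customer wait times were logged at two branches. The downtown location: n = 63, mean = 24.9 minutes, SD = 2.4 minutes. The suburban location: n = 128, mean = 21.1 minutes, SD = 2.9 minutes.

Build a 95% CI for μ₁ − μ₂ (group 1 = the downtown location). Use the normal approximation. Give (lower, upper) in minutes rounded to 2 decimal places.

(3.02, 4.58)

Per-group SEs: s₁/√n₁ = 2.4/√63 = 0.3024, s₂/√n₂ = 2.9/√128 = 0.2563.
Unpooled SE of the difference: √(0.09144576 + 0.06568969) = 0.3964.
Margin of error = z* · SE = 1.960 × 0.3964 = 0.7769.
x̄₁ − x̄₂ = 24.9 − 21.1 = 3.8000.
CI: 3.8000 ± 0.7769 = (3.02, 4.58).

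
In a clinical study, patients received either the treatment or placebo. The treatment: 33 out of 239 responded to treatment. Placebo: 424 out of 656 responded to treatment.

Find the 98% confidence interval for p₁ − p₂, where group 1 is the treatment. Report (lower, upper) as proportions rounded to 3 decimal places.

Sample proportions: 33/239 = 0.1381, 424/656 = 0.6463.
Each SE is √(p̂(1−p̂)/n): √(0.1381·0.8619/239) = 0.02232 and √(0.6463·0.3537/656) = 0.01867.
SE(p̂₁ − p̂₂) = √(SE₁² + SE₂²) = √(0.0004981824 + 0.0003485689) = 0.02910, since the two samples are independent.
At 98% confidence z* = 2.326; margin = 2.326 × 0.02910 = 0.06769.
The difference is 0.1381 − 0.6463 = -0.5082, so the interval is -0.5082 ± 0.06769 = (-0.576, -0.441).

(-0.576, -0.441)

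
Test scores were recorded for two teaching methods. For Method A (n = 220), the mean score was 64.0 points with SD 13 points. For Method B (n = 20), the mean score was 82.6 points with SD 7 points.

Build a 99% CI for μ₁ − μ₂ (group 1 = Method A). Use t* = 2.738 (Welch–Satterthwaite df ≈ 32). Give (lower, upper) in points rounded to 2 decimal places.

(-23.51, -13.69)

Standard errors of each mean: 13/√220 = 0.8765 and 7/√20 = 1.5652.
SE(x̄₁ − x̄₂) = √(0.8765² + 1.5652²) = 1.7939 for independent samples with unequal variances.
With t* = 2.738, the margin is 2.738 × 1.7939 = 4.9117.
x̄₁ − x̄₂ = 64.0 − 82.6 = -18.6000; the interval is -18.6000 ± 4.9117 = (-23.51, -13.69).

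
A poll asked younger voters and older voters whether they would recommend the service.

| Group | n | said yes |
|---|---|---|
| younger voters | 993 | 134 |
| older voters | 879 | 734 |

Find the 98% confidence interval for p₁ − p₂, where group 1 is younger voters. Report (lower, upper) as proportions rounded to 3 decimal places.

p̂₁ = 134/993 = 0.1349 and p̂₂ = 734/879 = 0.8350.
SE₁ = √(p̂₁(1−p̂₁)/n₁) = √(0.1349·0.8651/993) = 0.01084; SE₂ = √(0.8350·0.1650/879) = 0.01252.
Independent samples: SE of the difference = √(SE₁² + SE₂²) = √(0.0001175056 + 0.0001567504) = 0.01656.
z* for 98% confidence is 2.326, so the margin of error is 2.326 × 0.01656 = 0.03852.
Point estimate p̂₁ − p̂₂ = 0.1349 − 0.8350 = -0.7001.
-0.7001 ± 0.03852 → (-0.739, -0.662).

(-0.739, -0.662)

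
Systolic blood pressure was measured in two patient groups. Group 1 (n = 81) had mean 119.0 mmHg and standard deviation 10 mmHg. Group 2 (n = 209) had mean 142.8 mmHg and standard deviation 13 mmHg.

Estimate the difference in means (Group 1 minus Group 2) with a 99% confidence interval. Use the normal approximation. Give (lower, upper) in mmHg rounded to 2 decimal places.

Standard errors of each mean: 10/√81 = 1.1111 and 13/√209 = 0.8992.
SE(x̄₁ − x̄₂) = √(1.1111² + 0.8992²) = 1.4294 for independent samples with unequal variances.
With z* = 2.576, the margin is 2.576 × 1.4294 = 3.6821.
x̄₁ − x̄₂ = 119.0 − 142.8 = -23.8000; the interval is -23.8000 ± 3.6821 = (-27.48, -20.12).

(-27.48, -20.12)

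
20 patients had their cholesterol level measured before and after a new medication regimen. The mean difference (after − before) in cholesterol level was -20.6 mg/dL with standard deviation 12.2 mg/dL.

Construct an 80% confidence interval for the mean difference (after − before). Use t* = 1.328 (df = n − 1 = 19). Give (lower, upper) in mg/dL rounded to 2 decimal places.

Paired design: SE = s_d/√n = 12.2/√20 = 2.7280.
t* = 1.328; margin of error = 1.328 × 2.7280 = 3.6228.
-20.6 ± 3.6228 → (-24.22, -16.98).

(-24.22, -16.98)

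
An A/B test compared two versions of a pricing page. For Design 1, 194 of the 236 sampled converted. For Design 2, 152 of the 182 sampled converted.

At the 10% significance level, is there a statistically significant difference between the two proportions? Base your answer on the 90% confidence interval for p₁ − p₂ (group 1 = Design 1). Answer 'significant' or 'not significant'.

p̂₁ = 194/236 = 0.8220 and p̂₂ = 152/182 = 0.8352.
SE₁ = √(p̂₁(1−p̂₁)/n₁) = √(0.8220·0.1780/236) = 0.02490; SE₂ = √(0.8352·0.1648/182) = 0.02750.
Independent samples: SE of the difference = √(SE₁² + SE₂²) = √(0.00062001 + 0.00075625) = 0.03710.
z* for 90% confidence is 1.645, so the margin of error is 1.645 × 0.03710 = 0.06103.
Point estimate p̂₁ − p̂₂ = 0.8220 − 0.8352 = -0.0132.
-0.0132 ± 0.06103 → (-0.07423, 0.04783).
The interval (-0.07423, 0.04783) contains 0, so the difference is not significant.

not significant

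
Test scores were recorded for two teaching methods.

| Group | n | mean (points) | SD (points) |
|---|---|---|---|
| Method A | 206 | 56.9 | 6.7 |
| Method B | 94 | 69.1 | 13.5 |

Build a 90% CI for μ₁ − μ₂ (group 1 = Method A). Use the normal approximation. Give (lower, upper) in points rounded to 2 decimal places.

(-14.62, -9.78)

Per-group SEs: s₁/√n₁ = 6.7/√206 = 0.4668, s₂/√n₂ = 13.5/√94 = 1.3924.
Unpooled SE of the difference: √(0.21790224 + 1.93877776) = 1.4686.
Margin of error = z* · SE = 1.645 × 1.4686 = 2.4158.
x̄₁ − x̄₂ = 56.9 − 69.1 = -12.2000.
CI: -12.2000 ± 2.4158 = (-14.62, -9.78).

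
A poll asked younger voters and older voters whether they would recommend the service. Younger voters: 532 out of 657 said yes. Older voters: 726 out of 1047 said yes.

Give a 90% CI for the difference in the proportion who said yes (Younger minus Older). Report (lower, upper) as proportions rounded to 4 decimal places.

(0.0819, 0.1507)

p̂₁ = 532/657 = 0.8097 and p̂₂ = 726/1047 = 0.6934.
SE₁ = √(p̂₁(1−p̂₁)/n₁) = √(0.8097·0.1903/657) = 0.01531; SE₂ = √(0.6934·0.3066/1047) = 0.01425.
Independent samples: SE of the difference = √(SE₁² + SE₂²) = √(0.0002343961 + 0.0002030625) = 0.02092.
z* for 90% confidence is 1.645, so the margin of error is 1.645 × 0.02092 = 0.03441.
Point estimate p̂₁ − p̂₂ = 0.8097 − 0.6934 = 0.1163.
0.1163 ± 0.03441 → (0.0819, 0.1507).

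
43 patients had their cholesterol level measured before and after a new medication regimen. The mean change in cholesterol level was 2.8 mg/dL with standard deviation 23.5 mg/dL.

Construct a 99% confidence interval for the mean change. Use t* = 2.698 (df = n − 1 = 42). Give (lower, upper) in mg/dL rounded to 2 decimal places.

(-6.87, 12.47)

This is a matched-pairs design, so SE = s_d/√n = 23.5/√43 = 3.5837.
Margin = 2.698 × 3.5837 = 9.6688; the interval is 2.8 ± 9.6688 = (-6.87, 12.47).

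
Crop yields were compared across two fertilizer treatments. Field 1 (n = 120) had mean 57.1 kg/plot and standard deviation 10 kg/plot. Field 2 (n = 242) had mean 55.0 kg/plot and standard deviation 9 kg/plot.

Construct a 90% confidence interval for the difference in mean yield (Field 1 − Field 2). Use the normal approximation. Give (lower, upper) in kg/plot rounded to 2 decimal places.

(0.32, 3.88)

SE₁ = s₁/√n₁ = 10/√120 = 0.9129; SE₂ = 9/√242 = 0.5785.
Independent samples, unequal variances: SE_diff = √(SE₁² + SE₂²) = √(0.83338641 + 0.33466225) = 1.0808.
z* = 1.645, so margin of error = 1.645 × 1.0808 = 1.7779.
Difference in means = 57.1 − 55.0 = 2.1000.
2.1000 ± 1.7779 → (0.32, 3.88).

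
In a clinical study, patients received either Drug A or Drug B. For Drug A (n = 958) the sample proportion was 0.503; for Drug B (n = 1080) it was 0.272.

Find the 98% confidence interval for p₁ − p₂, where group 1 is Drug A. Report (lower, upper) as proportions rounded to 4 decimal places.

SE₁ = √(p̂₁(1−p̂₁)/n₁) = √(0.5030·0.4970/958) = 0.01615; SE₂ = √(0.2720·0.7280/1080) = 0.01354.
Independent samples: SE of the difference = √(SE₁² + SE₂²) = √(0.0002608225 + 0.0001833316) = 0.02107.
z* for 98% confidence is 2.326, so the margin of error is 2.326 × 0.02107 = 0.04901.
Point estimate p̂₁ − p̂₂ = 0.5030 − 0.2720 = 0.2310.
0.2310 ± 0.04901 → (0.1820, 0.2800).

(0.1820, 0.2800)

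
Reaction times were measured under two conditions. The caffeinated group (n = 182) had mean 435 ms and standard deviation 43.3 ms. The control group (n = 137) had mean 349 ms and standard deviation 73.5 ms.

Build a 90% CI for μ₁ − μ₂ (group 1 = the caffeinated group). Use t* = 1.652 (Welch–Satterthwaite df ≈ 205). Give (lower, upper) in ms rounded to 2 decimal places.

(74.35, 97.65)

Standard errors of each mean: 43.3/√182 = 3.2096 and 73.5/√137 = 6.2795.
SE(x̄₁ − x̄₂) = √(3.2096² + 6.2795²) = 7.0522 for independent samples with unequal variances.
With t* = 1.652, the margin is 1.652 × 7.0522 = 11.6502.
x̄₁ − x̄₂ = 435 − 349 = 86.0000; the interval is 86.0000 ± 11.6502 = (74.35, 97.65).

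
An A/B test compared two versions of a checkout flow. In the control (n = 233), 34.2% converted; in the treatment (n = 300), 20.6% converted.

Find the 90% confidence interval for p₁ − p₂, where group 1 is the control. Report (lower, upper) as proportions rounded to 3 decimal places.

(0.072, 0.200)

The two standard errors are √(0.3420×0.6580/233) = 0.03108 and √(0.2060×0.7940/300) = 0.02335.
Because the samples are independent, SE_diff = √(0.03108² + 0.02335²) = 0.03887.
Using z* = 1.645 for 90%, ME = 1.645 × 0.03887 = 0.06394.
p̂₁ − p̂₂ = 0.1360; interval 0.1360 ± 0.06394 gives (0.072, 0.200).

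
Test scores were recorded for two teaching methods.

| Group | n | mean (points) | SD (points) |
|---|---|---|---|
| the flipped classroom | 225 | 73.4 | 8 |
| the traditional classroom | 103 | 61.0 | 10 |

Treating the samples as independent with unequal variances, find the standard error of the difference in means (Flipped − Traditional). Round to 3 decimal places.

1.120

Standard errors of each mean: 8/√225 = 0.5333 and 10/√103 = 0.9853.
SE(x̄₁ − x̄₂) = √(0.5333² + 0.9853²) = 1.1204 for independent samples with unequal variances.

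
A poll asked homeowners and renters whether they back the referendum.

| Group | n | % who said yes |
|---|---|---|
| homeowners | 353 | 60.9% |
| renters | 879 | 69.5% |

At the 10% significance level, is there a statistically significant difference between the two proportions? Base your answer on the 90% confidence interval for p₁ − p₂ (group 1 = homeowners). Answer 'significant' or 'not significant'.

significant

Each SE is √(p̂(1−p̂)/n): √(0.6090·0.3910/353) = 0.02597 and √(0.6950·0.3050/879) = 0.01553.
SE(p̂₁ − p̂₂) = √(SE₁² + SE₂²) = √(0.0006744409 + 0.0002411809) = 0.03026, since the two samples are independent.
At 90% confidence z* = 1.645; margin = 1.645 × 0.03026 = 0.04978.
The difference is 0.6090 − 0.6950 = -0.0860, so the interval is -0.0860 ± 0.04978 = (-0.13578, -0.03622).
The interval (-0.13578, -0.03622) does not contain 0, so the difference is significant.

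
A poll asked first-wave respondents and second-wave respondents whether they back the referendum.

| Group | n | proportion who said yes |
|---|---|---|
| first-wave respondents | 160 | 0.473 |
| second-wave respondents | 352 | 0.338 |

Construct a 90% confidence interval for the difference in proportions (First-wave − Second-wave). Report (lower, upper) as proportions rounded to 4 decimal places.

(0.0580, 0.2120)

Each SE is √(p̂(1−p̂)/n): √(0.4730·0.5270/160) = 0.03947 and √(0.3380·0.6620/352) = 0.02521.
SE(p̂₁ − p̂₂) = √(SE₁² + SE₂²) = √(0.0015578809 + 0.0006355441) = 0.04683, since the two samples are independent.
At 90% confidence z* = 1.645; margin = 1.645 × 0.04683 = 0.07704.
The difference is 0.4730 − 0.3380 = 0.1350, so the interval is 0.1350 ± 0.07704 = (0.0580, 0.2120).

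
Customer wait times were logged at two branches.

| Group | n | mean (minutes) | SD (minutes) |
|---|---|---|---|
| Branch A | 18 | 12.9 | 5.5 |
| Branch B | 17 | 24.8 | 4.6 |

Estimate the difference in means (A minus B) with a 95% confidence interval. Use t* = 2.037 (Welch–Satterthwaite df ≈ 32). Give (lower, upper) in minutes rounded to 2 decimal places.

(-15.38, -8.42)

Per-group SEs: s₁/√n₁ = 5.5/√18 = 1.2964, s₂/√n₂ = 4.6/√17 = 1.1157.
Unpooled SE of the difference: √(1.68065296 + 1.24478649) = 1.7104.
Margin of error = t* · SE = 2.037 × 1.7104 = 3.4841.
x̄₁ − x̄₂ = 12.9 − 24.8 = -11.9000.
CI: -11.9000 ± 3.4841 = (-15.38, -8.42).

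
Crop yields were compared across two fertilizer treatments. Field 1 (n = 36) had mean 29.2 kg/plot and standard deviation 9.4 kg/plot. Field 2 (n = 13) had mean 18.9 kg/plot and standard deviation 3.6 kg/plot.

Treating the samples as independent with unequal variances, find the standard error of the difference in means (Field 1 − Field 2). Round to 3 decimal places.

Standard errors of each mean: 9.4/√36 = 1.5667 and 3.6/√13 = 0.9985.
SE(x̄₁ − x̄₂) = √(1.5667² + 0.9985²) = 1.8578 for independent samples with unequal variances.

1.858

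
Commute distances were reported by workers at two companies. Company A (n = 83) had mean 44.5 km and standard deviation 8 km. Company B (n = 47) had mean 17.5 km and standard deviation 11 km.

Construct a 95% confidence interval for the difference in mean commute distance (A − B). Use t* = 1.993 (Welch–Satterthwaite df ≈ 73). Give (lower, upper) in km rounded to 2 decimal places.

(23.35, 30.65)

Per-group SEs: s₁/√n₁ = 8/√83 = 0.8781, s₂/√n₂ = 11/√47 = 1.6045.
Unpooled SE of the difference: √(0.77105961 + 2.57442025) = 1.8291.
Margin of error = t* · SE = 1.993 × 1.8291 = 3.6454.
x̄₁ − x̄₂ = 44.5 − 17.5 = 27.0000.
CI: 27.0000 ± 3.6454 = (23.35, 30.65).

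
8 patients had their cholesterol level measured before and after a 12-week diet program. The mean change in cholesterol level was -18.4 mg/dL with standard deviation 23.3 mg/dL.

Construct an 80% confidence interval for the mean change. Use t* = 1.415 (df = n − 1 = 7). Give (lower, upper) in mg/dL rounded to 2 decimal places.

(-30.06, -6.74)

This is a matched-pairs design, so SE = s_d/√n = 23.3/√8 = 8.2378.
Margin = 1.415 × 8.2378 = 11.6565; the interval is -18.4 ± 11.6565 = (-30.06, -6.74).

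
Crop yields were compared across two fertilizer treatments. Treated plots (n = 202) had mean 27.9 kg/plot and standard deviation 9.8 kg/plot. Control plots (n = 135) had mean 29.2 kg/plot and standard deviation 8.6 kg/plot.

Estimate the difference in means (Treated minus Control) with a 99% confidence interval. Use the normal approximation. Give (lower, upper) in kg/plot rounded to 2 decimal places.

(-3.91, 1.31)

Per-group SEs: s₁/√n₁ = 9.8/√202 = 0.6895, s₂/√n₂ = 8.6/√135 = 0.7402.
Unpooled SE of the difference: √(0.47541025 + 0.54789604) = 1.0116.
Margin of error = z* · SE = 2.576 × 1.0116 = 2.6059.
x̄₁ − x̄₂ = 27.9 − 29.2 = -1.3000.
CI: -1.3000 ± 2.6059 = (-3.91, 1.31).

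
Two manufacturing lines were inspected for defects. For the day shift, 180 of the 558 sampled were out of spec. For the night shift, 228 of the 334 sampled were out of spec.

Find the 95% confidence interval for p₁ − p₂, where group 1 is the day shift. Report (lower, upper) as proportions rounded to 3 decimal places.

(-0.423, -0.297)

p̂₁ = 180/558 = 0.3226 and p̂₂ = 228/334 = 0.6826.
SE₁ = √(p̂₁(1−p̂₁)/n₁) = √(0.3226·0.6774/558) = 0.01979; SE₂ = √(0.6826·0.3174/334) = 0.02547.
Independent samples: SE of the difference = √(SE₁² + SE₂²) = √(0.0003916441 + 0.0006487209) = 0.03225.
z* for 95% confidence is 1.960, so the margin of error is 1.960 × 0.03225 = 0.06321.
Point estimate p̂₁ − p̂₂ = 0.3226 − 0.6826 = -0.3600.
-0.3600 ± 0.06321 → (-0.423, -0.297).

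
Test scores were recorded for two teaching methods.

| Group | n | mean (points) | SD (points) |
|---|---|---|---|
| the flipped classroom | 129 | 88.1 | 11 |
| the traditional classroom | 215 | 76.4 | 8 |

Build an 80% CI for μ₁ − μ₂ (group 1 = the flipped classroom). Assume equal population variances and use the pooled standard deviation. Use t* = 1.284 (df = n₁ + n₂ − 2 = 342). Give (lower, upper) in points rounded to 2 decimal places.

Pooled variance s_p² = [128·11² + 214·8²] / (129+215−2) = 85.3333, so s_p = 9.2376.
SE_diff = s_p·√(1/n₁ + 1/n₂) = 9.2376·√(1/129 + 1/215) = 1.0288.
t* = 1.284; margin = 1.284 × 1.0288 = 1.3210.
Difference = 88.1 − 76.4 = 11.7000.
11.7000 ± 1.3210 → (10.38, 13.02).

(10.38, 13.02)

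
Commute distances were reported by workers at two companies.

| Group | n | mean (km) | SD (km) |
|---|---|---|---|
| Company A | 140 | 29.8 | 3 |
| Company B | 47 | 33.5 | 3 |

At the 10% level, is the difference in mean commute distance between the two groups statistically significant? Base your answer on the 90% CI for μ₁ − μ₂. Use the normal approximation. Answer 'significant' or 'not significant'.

Per-group SEs: s₁/√n₁ = 3/√140 = 0.2535, s₂/√n₂ = 3/√47 = 0.4376.
Unpooled SE of the difference: √(0.06426225 + 0.19149376) = 0.5057.
Margin of error = z* · SE = 1.645 × 0.5057 = 0.8319.
x̄₁ − x̄₂ = 29.8 − 33.5 = -3.7000.
CI: -3.7000 ± 0.8319 = (-4.5319, -2.8681).
The interval (-4.5319, -2.8681) does not contain 0, so the difference is significant.

significant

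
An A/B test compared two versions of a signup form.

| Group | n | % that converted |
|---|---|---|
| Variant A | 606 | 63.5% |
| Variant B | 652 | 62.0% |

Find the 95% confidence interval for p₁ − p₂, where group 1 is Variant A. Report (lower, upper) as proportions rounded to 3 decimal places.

SE₁ = √(p̂₁(1−p̂₁)/n₁) = √(0.6350·0.3650/606) = 0.01956; SE₂ = √(0.6200·0.3800/652) = 0.01901.
Independent samples: SE of the difference = √(SE₁² + SE₂²) = √(0.0003825936 + 0.0003613801) = 0.02728.
z* for 95% confidence is 1.960, so the margin of error is 1.960 × 0.02728 = 0.05347.
Point estimate p̂₁ − p̂₂ = 0.6350 − 0.6200 = 0.0150.
0.0150 ± 0.05347 → (-0.038, 0.068).

(-0.038, 0.068)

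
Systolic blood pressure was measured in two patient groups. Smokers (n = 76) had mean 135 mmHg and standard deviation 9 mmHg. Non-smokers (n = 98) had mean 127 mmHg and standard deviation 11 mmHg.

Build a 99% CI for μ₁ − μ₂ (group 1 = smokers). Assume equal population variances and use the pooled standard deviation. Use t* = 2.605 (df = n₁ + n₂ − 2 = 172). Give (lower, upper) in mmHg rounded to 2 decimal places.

(3.95, 12.05)

Pooled variance s_p² = [75·9² + 97·11²] / (76+98−2) = 103.5581, so s_p = 10.1764.
SE_diff = s_p·√(1/n₁ + 1/n₂) = 10.1764·√(1/76 + 1/98) = 1.5554.
t* = 2.605; margin = 2.605 × 1.5554 = 4.0518.
Difference = 135 − 127 = 8.0000.
8.0000 ± 4.0518 → (3.95, 12.05).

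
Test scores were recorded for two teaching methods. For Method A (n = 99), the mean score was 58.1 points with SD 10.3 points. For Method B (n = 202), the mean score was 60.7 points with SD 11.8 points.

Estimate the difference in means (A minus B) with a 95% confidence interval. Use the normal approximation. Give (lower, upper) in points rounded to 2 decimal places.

SE₁ = s₁/√n₁ = 10.3/√99 = 1.0352; SE₂ = 11.8/√202 = 0.8302.
Independent samples, unequal variances: SE_diff = √(SE₁² + SE₂²) = √(1.07163904 + 0.68923204) = 1.3270.
z* = 1.960, so margin of error = 1.960 × 1.3270 = 2.6009.
Difference in means = 58.1 − 60.7 = -2.6000.
-2.6000 ± 2.6009 → (-5.20, 0.00).

(-5.20, 0.00)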